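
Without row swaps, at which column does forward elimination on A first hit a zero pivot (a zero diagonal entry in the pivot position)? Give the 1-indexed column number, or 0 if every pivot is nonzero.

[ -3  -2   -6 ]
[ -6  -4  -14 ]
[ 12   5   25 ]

Naive forward elimination:
R2 <- R2 - (2)*R1:  [  0   0  -2 ]
R3 <- R3 - (-4)*R1:  [  0  -3   1 ]
Matrix at this point:
[ -3  -2  -6 ]
[  0   0  -2 ]
[  0  -3   1 ]
Pivot entry (2,2) is zero but row 3 has -3 in column 2 -> naive elimination stops; a row interchange (e.g. R2 <-> R3) would be required here.

first zero-pivot column = 2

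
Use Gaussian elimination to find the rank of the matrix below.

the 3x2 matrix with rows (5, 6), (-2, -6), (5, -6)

rank(A) = 2

Row reduction:
R2 <- R2 - (-2/5)*R1:  [     0  -18/5 ]
R3 <- R3 - (1)*R1:  [   0  -12 ]
R3 <- R3 - (10/3)*R2:  [ 0  0 ]
Row echelon form:
[ 5      6 ]
[ 0  -18/5 ]
[ 0      0 ]
Nonzero rows / pivot columns: 2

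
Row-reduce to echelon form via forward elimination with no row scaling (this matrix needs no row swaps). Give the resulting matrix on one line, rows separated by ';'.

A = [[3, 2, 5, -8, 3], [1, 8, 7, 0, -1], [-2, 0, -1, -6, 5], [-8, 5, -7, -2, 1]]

Forward elimination:
R2 <- R2 - (1/3)*R1:  [    0  22/3  16/3   8/3    -2 ]
R3 <- R3 - (-2/3)*R1:  [     0    4/3    7/3  -34/3      7 ]
R4 <- R4 - (-8/3)*R1:  [     0   31/3   19/3  -70/3      9 ]
R3 <- R3 - (2/11)*R2:  [       0        0    15/11  -130/11    81/11 ]
R4 <- R4 - (31/22)*R2:  [       0        0   -13/11  -298/11   130/11 ]
R4 <- R4 - (-13/15)*R3:  [      0       0       0  -112/3    91/5 ]
Row echelon form:
[ 3     2      5       -8      3 ]
[ 0  22/3   16/3      8/3     -2 ]
[ 0     0  15/11  -130/11  81/11 ]
[ 0     0      0   -112/3   91/5 ]

REF = [3 2 5 -8 3; 0 22/3 16/3 8/3 -2; 0 0 15/11 -130/11 81/11; 0 0 0 -112/3 91/5]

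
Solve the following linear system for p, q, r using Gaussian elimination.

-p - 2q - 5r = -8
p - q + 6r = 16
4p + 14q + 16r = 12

(2, -2, 2)

Forward elimination on [A|b]:
R2 <- R2 - (-1)*R1:  [  0  -3   1   8 ]
R3 <- R3 - (-4)*R1:  [   0    6   -4  -20 ]
R3 <- R3 - (-2)*R2:  [  0   0  -2  -4 ]
Row echelon form:
[ -1  -2  -5  |  -8 ]
[  0  -3   1  |   8 ]
[  0   0  -2  |  -4 ]
Back-substitution:
r = (-4) / -2 = 2
q = (8 - (1)*(2)) / -3 = -2
p = (-8 - (-2)*(-2) - (-5)*(2)) / -1 = 2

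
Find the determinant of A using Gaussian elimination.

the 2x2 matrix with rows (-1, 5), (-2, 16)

det(A) = -6

Forward elimination:
R2 <- R2 - (2)*R1:  [ 0  6 ]
Upper-triangular form:
[ -1  5 ]
[  0  6 ]
det(A) = (-1)^0 * (-1) * (6) = -6  (0 row swaps -> sign +1)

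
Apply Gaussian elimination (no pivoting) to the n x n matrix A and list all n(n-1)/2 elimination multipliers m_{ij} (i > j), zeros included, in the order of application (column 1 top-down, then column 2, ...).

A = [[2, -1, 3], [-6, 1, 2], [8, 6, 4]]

Forward elimination:
R2 <- R2 - (-3)*R1:  [  0  -2  11 ]
R3 <- R3 - (4)*R1:  [  0  10  -8 ]
R3 <- R3 - (-5)*R2:  [  0   0  47 ]
Multipliers (in order of application): m_{21} = -3, m_{31} = 4, m_{32} = -5

multipliers: -3, 4, -5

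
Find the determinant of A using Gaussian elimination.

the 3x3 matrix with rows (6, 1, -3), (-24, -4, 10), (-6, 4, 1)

det(A) = 60

Forward elimination:
R2 <- R2 - (-4)*R1:  [  0   0  -2 ]
R3 <- R3 - (-1)*R1:  [  0   5  -2 ]
R2 <-> R3   (pivot in column 2 was zero)
[ 6  1  -3 ]
[ 0  5  -2 ]
[ 0  0  -2 ]
Upper-triangular form:
[ 6  1  -3 ]
[ 0  5  -2 ]
[ 0  0  -2 ]
det(A) = (-1)^1 * (6) * (5) * (-2) = 60  (1 row swap -> sign -1)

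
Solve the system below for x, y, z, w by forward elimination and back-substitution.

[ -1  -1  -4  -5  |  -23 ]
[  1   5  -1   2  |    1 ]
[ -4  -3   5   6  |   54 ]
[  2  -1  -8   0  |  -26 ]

Forward elimination on [A|b]:
R2 <- R2 - (-1)*R1:  [   0    4   -5   -3  -22 ]
R3 <- R3 - (4)*R1:  [   0    1   21   26  146 ]
R4 <- R4 - (-2)*R1:  [   0   -3  -16  -10  -72 ]
R3 <- R3 - (1/4)*R2:  [     0      0   89/4  107/4  303/2 ]
R4 <- R4 - (-3/4)*R2:  [      0       0   -79/4   -49/4  -177/2 ]
R4 <- R4 - (-79/89)*R3:  [       0        0        0  1023/89  4092/89 ]
Row echelon form:
[ -1  -1    -4       -5  |      -23 ]
[  0   4    -5       -3  |      -22 ]
[  0   0  89/4    107/4  |    303/2 ]
[  0   0     0  1023/89  |  4092/89 ]
Back-substitution:
w = (4092/89) / (1023/89) = 4
z = (303/2 - (107/4)*(4)) / (89/4) = 2
y = (-22 - (-5)*(2) - (-3)*(4)) / 4 = 0
x = (-23 - (-1)*(0) - (-4)*(2) - (-5)*(4)) / -1 = -5

(-5, 0, 2, 4)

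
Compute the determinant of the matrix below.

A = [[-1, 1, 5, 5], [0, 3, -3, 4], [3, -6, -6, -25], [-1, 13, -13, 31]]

det(A) = -72

Forward elimination:
R3 <- R3 - (-3)*R1:  [   0   -3    9  -10 ]
R4 <- R4 - (1)*R1:  [   0   12  -18   26 ]
R3 <- R3 - (-1)*R2:  [  0   0   6  -6 ]
R4 <- R4 - (4)*R2:  [  0   0  -6  10 ]
R4 <- R4 - (-1)*R3:  [ 0  0  0  4 ]
Upper-triangular form:
[ -1  1   5   5 ]
[  0  3  -3   4 ]
[  0  0   6  -6 ]
[  0  0   0   4 ]
det(A) = (-1)^0 * (-1) * (3) * (6) * (4) = -72  (0 row swaps -> sign +1)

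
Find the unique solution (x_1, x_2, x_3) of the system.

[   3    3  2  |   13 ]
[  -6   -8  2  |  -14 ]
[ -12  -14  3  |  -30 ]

Forward elimination on [A|b]:
R2 <- R2 - (-2)*R1:  [  0  -2   6  12 ]
R3 <- R3 - (-4)*R1:  [  0  -2  11  22 ]
R3 <- R3 - (1)*R2:  [  0   0   5  10 ]
Row echelon form:
[ 3   3  2  |  13 ]
[ 0  -2  6  |  12 ]
[ 0   0  5  |  10 ]
Back-substitution:
x_3 = (10) / 5 = 2
x_2 = (12 - (6)*(2)) / -2 = 0
x_1 = (13 - (3)*(0) - (2)*(2)) / 3 = 3

(3, 0, 2)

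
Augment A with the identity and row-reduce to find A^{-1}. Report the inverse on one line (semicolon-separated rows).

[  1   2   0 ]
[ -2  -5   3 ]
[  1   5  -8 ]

Gauss-Jordan on [A | I]:
R2 <- R2 - (-2)*R1:  [  0  -1   3  |   2   1   0 ]
R3 <- R3 - (1)*R1:  [  0   3  -8  |  -1   0   1 ]
R2 <- (1/-1)*R2:  [  0   1  -3  |  -2  -1   0 ]
R1 <- R1 - (2)*R2:  [ 1  0  6  |  5  2  0 ]
R3 <- R3 - (3)*R2:  [ 0  0  1  |  5  3  1 ]
R1 <- R1 - (6)*R3:  [   1    0    0  |  -25  -16   -6 ]
R2 <- R2 - (-3)*R3:  [  0   1   0  |  13   8   3 ]
Right block of [I | A^{-1}] is the inverse:
[ -25  -16  -6 ]
[  13    8   3 ]
[   5    3   1 ]

inverse = [-25 -16 -6; 13 8 3; 5 3 1]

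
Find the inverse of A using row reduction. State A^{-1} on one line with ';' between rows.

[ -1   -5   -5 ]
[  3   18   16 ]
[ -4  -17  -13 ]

inverse = [-19/9 -10/9 -5/9; 25/18 7/18 -1/18; -7/6 -1/6 1/6]

Gauss-Jordan on [A | I]:
R1 <- (1/-1)*R1:  [  1   5   5  |  -1   0   0 ]
R2 <- R2 - (3)*R1:  [ 0  3  1  |  3  1  0 ]
R3 <- R3 - (-4)*R1:  [  0   3   7  |  -4   0   1 ]
R2 <- (1/3)*R2:  [   0    1  1/3  |    1  1/3    0 ]
R1 <- R1 - (5)*R2:  [    1     0  10/3  |    -6  -5/3     0 ]
R3 <- R3 - (3)*R2:  [  0   0   6  |  -7  -1   1 ]
R3 <- (1/6)*R3:  [    0     0     1  |  -7/6  -1/6   1/6 ]
R1 <- R1 - (10/3)*R3:  [     1      0      0  |  -19/9  -10/9   -5/9 ]
R2 <- R2 - (1/3)*R3:  [     0      1      0  |  25/18   7/18  -1/18 ]
Right block of [I | A^{-1}] is the inverse:
[ -19/9  -10/9   -5/9 ]
[ 25/18   7/18  -1/18 ]
[  -7/6   -1/6    1/6 ]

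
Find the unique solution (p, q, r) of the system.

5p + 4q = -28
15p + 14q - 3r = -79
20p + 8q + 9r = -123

Forward elimination on [A|b]:
R2 <- R2 - (3)*R1:  [  0   2  -3   5 ]
R3 <- R3 - (4)*R1:  [   0   -8    9  -11 ]
R3 <- R3 - (-4)*R2:  [  0   0  -3   9 ]
Row echelon form:
[ 5  4   0  |  -28 ]
[ 0  2  -3  |    5 ]
[ 0  0  -3  |    9 ]
Back-substitution:
r = (9) / -3 = -3
q = (5 - (-3)*(-3)) / 2 = -2
p = (-28 - (4)*(-2)) / 5 = -4

(-4, -2, -3)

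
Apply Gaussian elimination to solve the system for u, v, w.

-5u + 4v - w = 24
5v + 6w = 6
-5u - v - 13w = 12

(-5, 0, 1)

Forward elimination on [A|b]:
R3 <- R3 - (1)*R1:  [   0   -5  -12  -12 ]
R3 <- R3 - (-1)*R2:  [  0   0  -6  -6 ]
Row echelon form:
[ -5  4  -1  |  24 ]
[  0  5   6  |   6 ]
[  0  0  -6  |  -6 ]
Back-substitution:
w = (-6) / -6 = 1
v = (6 - (6)*(1)) / 5 = 0
u = (24 - (4)*(0) - (-1)*(1)) / -5 = -5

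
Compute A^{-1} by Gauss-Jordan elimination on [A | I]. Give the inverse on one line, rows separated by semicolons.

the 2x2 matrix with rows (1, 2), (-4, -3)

inverse = [-3/5 -2/5; 4/5 1/5]

Gauss-Jordan on [A | I]:
R2 <- R2 - (-4)*R1:  [ 0  5  |  4  1 ]
R2 <- (1/5)*R2:  [   0    1  |  4/5  1/5 ]
R1 <- R1 - (2)*R2:  [    1     0  |  -3/5  -2/5 ]
Right block of [I | A^{-1}] is the inverse:
[ -3/5  -2/5 ]
[  4/5   1/5 ]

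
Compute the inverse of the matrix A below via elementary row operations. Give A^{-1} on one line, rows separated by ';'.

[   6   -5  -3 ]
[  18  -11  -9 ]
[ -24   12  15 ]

inverse = [-19/24 13/24 1/6; -3/4 1/4 0; -2/3 2/3 1/3]

Gauss-Jordan on [A | I]:
R1 <- (1/6)*R1:  [    1  -5/6  -1/2  |   1/6     0     0 ]
R2 <- R2 - (18)*R1:  [  0   4   0  |  -3   1   0 ]
R3 <- R3 - (-24)*R1:  [  0  -8   3  |   4   0   1 ]
R2 <- (1/4)*R2:  [    0     1     0  |  -3/4   1/4     0 ]
R1 <- R1 - (-5/6)*R2:  [      1       0    -1/2  |  -11/24    5/24       0 ]
R3 <- R3 - (-8)*R2:  [  0   0   3  |  -2   2   1 ]
R3 <- (1/3)*R3:  [    0     0     1  |  -2/3   2/3   1/3 ]
R1 <- R1 - (-1/2)*R3:  [      1       0       0  |  -19/24   13/24     1/6 ]
Right block of [I | A^{-1}] is the inverse:
[ -19/24  13/24  1/6 ]
[   -3/4    1/4    0 ]
[   -2/3    2/3  1/3 ]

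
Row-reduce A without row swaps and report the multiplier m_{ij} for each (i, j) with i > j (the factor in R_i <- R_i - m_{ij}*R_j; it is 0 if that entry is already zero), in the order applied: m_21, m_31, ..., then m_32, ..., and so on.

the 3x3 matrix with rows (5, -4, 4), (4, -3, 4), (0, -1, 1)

multipliers: 4/5, 0, -5

Forward elimination:
R2 <- R2 - (4/5)*R1:  [   0  1/5  4/5 ]
R3: entry in column 1 is already 0 -> m_{31} = 0 (no row operation needed)
R3 <- R3 - (-5)*R2:  [ 0  0  5 ]
Multipliers (in order of application): m_{21} = 4/5, m_{31} = 0, m_{32} = -5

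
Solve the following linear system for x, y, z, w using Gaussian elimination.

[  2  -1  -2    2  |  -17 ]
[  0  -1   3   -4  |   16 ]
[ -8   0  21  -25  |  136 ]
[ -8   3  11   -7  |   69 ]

Forward elimination on [A|b]:
R3 <- R3 - (-4)*R1:  [   0   -4   13  -17   68 ]
R4 <- R4 - (-4)*R1:  [  0  -1   3   1   1 ]
R3 <- R3 - (4)*R2:  [  0   0   1  -1   4 ]
R4 <- R4 - (1)*R2:  [   0    0    0    5  -15 ]
Row echelon form:
[ 2  -1  -2   2  |  -17 ]
[ 0  -1   3  -4  |   16 ]
[ 0   0   1  -1  |    4 ]
[ 0   0   0   5  |  -15 ]
Back-substitution:
w = (-15) / 5 = -3
z = (4 - (-1)*(-3)) / 1 = 1
y = (16 - (3)*(1) - (-4)*(-3)) / -1 = -1
x = (-17 - (-1)*(-1) - (-2)*(1) - (2)*(-3)) / 2 = -5

(-5, -1, 1, -3)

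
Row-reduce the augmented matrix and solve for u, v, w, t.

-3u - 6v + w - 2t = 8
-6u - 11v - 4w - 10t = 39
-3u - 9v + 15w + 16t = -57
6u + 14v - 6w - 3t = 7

Forward elimination on [A|b]:
R2 <- R2 - (2)*R1:  [  0   1  -6  -6  23 ]
R3 <- R3 - (1)*R1:  [   0   -3   14   18  -65 ]
R4 <- R4 - (-2)*R1:  [  0   2  -4  -7  23 ]
R3 <- R3 - (-3)*R2:  [  0   0  -4   0   4 ]
R4 <- R4 - (2)*R2:  [   0    0    8    5  -23 ]
R4 <- R4 - (-2)*R3:  [   0    0    0    5  -15 ]
Row echelon form:
[ -3  -6   1  -2  |    8 ]
[  0   1  -6  -6  |   23 ]
[  0   0  -4   0  |    4 ]
[  0   0   0   5  |  -15 ]
Back-substitution:
t = (-15) / 5 = -3
w = (4) / -4 = -1
v = (23 - (-6)*(-1) - (-6)*(-3)) / 1 = -1
u = (8 - (-6)*(-1) - (1)*(-1) - (-2)*(-3)) / -3 = 1

(1, -1, -1, -3)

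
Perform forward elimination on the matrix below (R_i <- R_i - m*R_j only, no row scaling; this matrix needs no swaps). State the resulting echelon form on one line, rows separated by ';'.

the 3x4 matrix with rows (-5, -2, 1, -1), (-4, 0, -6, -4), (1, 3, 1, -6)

REF = [-5 -2 1 -1; 0 8/5 -34/5 -16/5; 0 0 49/4 -1]

Forward elimination:
R2 <- R2 - (4/5)*R1:  [     0    8/5  -34/5  -16/5 ]
R3 <- R3 - (-1/5)*R1:  [     0   13/5    6/5  -31/5 ]
R3 <- R3 - (13/8)*R2:  [    0     0  49/4    -1 ]
Row echelon form:
[ -5   -2      1     -1 ]
[  0  8/5  -34/5  -16/5 ]
[  0    0   49/4     -1 ]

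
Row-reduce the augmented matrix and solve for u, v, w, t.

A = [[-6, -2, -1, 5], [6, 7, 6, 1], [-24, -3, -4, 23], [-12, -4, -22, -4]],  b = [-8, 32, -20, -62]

Forward elimination on [A|b]:
R2 <- R2 - (-1)*R1:  [  0   5   5   6  24 ]
R3 <- R3 - (4)*R1:  [  0   5   0   3  12 ]
R4 <- R4 - (2)*R1:  [   0    0  -20  -14  -46 ]
R3 <- R3 - (1)*R2:  [   0    0   -5   -3  -12 ]
R4 <- R4 - (4)*R3:  [  0   0   0  -2   2 ]
Row echelon form:
[ -6  -2  -1   5  |   -8 ]
[  0   5   5   6  |   24 ]
[  0   0  -5  -3  |  -12 ]
[  0   0   0  -2  |    2 ]
Back-substitution:
t = (2) / -2 = -1
w = (-12 - (-3)*(-1)) / -5 = 3
v = (24 - (5)*(3) - (6)*(-1)) / 5 = 3
u = (-8 - (-2)*(3) - (-1)*(3) - (5)*(-1)) / -6 = -1

(-1, 3, 3, -1)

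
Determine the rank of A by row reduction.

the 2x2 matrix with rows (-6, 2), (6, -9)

Row reduction:
R2 <- R2 - (-1)*R1:  [  0  -7 ]
Row echelon form:
[ -6   2 ]
[  0  -7 ]
Nonzero rows / pivot columns: 2

rank(A) = 2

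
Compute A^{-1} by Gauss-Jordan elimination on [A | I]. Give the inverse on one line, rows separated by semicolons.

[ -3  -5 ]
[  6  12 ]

inverse = [-2 -5/6; 1 1/2]

Gauss-Jordan on [A | I]:
R1 <- (1/-3)*R1:  [    1   5/3  |  -1/3     0 ]
R2 <- R2 - (6)*R1:  [ 0  2  |  2  1 ]
R2 <- (1/2)*R2:  [   0    1  |    1  1/2 ]
R1 <- R1 - (5/3)*R2:  [    1     0  |    -2  -5/6 ]
Right block of [I | A^{-1}] is the inverse:
[ -2  -5/6 ]
[  1   1/2 ]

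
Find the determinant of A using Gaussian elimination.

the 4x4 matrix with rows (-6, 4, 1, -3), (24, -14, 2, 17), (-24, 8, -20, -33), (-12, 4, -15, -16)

Forward elimination:
R2 <- R2 - (-4)*R1:  [ 0  2  6  5 ]
R3 <- R3 - (4)*R1:  [   0   -8  -24  -21 ]
R4 <- R4 - (2)*R1:  [   0   -4  -17  -10 ]
R3 <- R3 - (-4)*R2:  [  0   0   0  -1 ]
R4 <- R4 - (-2)*R2:  [  0   0  -5   0 ]
R3 <-> R4   (pivot in column 3 was zero)
[ -6  4   1  -3 ]
[  0  2   6   5 ]
[  0  0  -5   0 ]
[  0  0   0  -1 ]
Upper-triangular form:
[ -6  4   1  -3 ]
[  0  2   6   5 ]
[  0  0  -5   0 ]
[  0  0   0  -1 ]
det(A) = (-1)^1 * (-6) * (2) * (-5) * (-1) = 60  (1 row swap -> sign -1)

det(A) = 60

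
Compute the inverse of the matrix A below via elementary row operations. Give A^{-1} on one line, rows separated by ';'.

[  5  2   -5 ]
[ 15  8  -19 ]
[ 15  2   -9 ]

Gauss-Jordan on [A | I]:
R1 <- (1/5)*R1:  [   1  2/5   -1  |  1/5    0    0 ]
R2 <- R2 - (15)*R1:  [  0   2  -4  |  -3   1   0 ]
R3 <- R3 - (15)*R1:  [  0  -4   6  |  -3   0   1 ]
R2 <- (1/2)*R2:  [    0     1    -2  |  -3/2   1/2     0 ]
R1 <- R1 - (2/5)*R2:  [    1     0  -1/5  |   4/5  -1/5     0 ]
R3 <- R3 - (-4)*R2:  [  0   0  -2  |  -9   2   1 ]
R3 <- (1/-2)*R3:  [    0     0     1  |   9/2    -1  -1/2 ]
R1 <- R1 - (-1/5)*R3:  [     1      0      0  |  17/10   -2/5  -1/10 ]
R2 <- R2 - (-2)*R3:  [    0     1     0  |  15/2  -3/2    -1 ]
Right block of [I | A^{-1}] is the inverse:
[ 17/10  -2/5  -1/10 ]
[  15/2  -3/2     -1 ]
[   9/2    -1   -1/2 ]

inverse = [17/10 -2/5 -1/10; 15/2 -3/2 -1; 9/2 -1 -1/2]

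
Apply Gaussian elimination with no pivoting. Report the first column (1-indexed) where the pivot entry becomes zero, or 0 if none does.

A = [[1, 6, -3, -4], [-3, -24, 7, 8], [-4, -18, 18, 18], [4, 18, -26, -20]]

first zero-pivot column = 0

Naive forward elimination:
R2 <- R2 - (-3)*R1:  [  0  -6  -2  -4 ]
R3 <- R3 - (-4)*R1:  [ 0  6  6  2 ]
R4 <- R4 - (4)*R1:  [   0   -6  -14   -4 ]
R3 <- R3 - (-1)*R2:  [  0   0   4  -2 ]
R4 <- R4 - (1)*R2:  [   0    0  -12    0 ]
R4 <- R4 - (-3)*R3:  [  0   0   0  -6 ]
All pivots nonzero; naive elimination completes without hitting a zero pivot.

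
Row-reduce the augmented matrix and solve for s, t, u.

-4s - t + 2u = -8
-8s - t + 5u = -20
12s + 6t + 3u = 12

(3, -4, 0)

Forward elimination on [A|b]:
R2 <- R2 - (2)*R1:  [  0   1   1  -4 ]
R3 <- R3 - (-3)*R1:  [   0    3    9  -12 ]
R3 <- R3 - (3)*R2:  [ 0  0  6  0 ]
Row echelon form:
[ -4  -1  2  |  -8 ]
[  0   1  1  |  -4 ]
[  0   0  6  |   0 ]
Back-substitution:
u = (0) / 6 = 0
t = (-4 - (1)*(0)) / 1 = -4
s = (-8 - (-1)*(-4) - (2)*(0)) / -4 = 3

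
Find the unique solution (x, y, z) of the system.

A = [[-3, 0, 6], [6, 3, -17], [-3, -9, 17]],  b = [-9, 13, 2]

Forward elimination on [A|b]:
R2 <- R2 - (-2)*R1:  [  0   3  -5  -5 ]
R3 <- R3 - (1)*R1:  [  0  -9  11  11 ]
R3 <- R3 - (-3)*R2:  [  0   0  -4  -4 ]
Row echelon form:
[ -3  0   6  |  -9 ]
[  0  3  -5  |  -5 ]
[  0  0  -4  |  -4 ]
Back-substitution:
z = (-4) / -4 = 1
y = (-5 - (-5)*(1)) / 3 = 0
x = (-9 - (6)*(1)) / -3 = 5

(5, 0, 1)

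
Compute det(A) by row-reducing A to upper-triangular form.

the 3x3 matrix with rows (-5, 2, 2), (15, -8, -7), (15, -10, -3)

det(A) = 50

Forward elimination:
R2 <- R2 - (-3)*R1:  [  0  -2  -1 ]
R3 <- R3 - (-3)*R1:  [  0  -4   3 ]
R3 <- R3 - (2)*R2:  [ 0  0  5 ]
Upper-triangular form:
[ -5   2   2 ]
[  0  -2  -1 ]
[  0   0   5 ]
det(A) = (-1)^0 * (-5) * (-2) * (5) = 50  (0 row swaps -> sign +1)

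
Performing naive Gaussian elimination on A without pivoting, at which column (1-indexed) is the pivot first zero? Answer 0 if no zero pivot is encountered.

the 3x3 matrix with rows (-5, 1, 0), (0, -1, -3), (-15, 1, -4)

Naive forward elimination:
R3 <- R3 - (3)*R1:  [  0  -2  -4 ]
R3 <- R3 - (2)*R2:  [ 0  0  2 ]
All pivots nonzero; naive elimination completes without hitting a zero pivot.

first zero-pivot column = 0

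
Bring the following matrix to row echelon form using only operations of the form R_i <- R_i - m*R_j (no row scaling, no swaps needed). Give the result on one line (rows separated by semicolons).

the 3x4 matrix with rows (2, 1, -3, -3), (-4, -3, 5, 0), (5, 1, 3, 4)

REF = [2 1 -3 -3; 0 -1 -1 -6; 0 0 12 41/2]

Forward elimination:
R2 <- R2 - (-2)*R1:  [  0  -1  -1  -6 ]
R3 <- R3 - (5/2)*R1:  [    0  -3/2  21/2  23/2 ]
R3 <- R3 - (3/2)*R2:  [    0     0    12  41/2 ]
Row echelon form:
[ 2   1  -3    -3 ]
[ 0  -1  -1    -6 ]
[ 0   0  12  41/2 ]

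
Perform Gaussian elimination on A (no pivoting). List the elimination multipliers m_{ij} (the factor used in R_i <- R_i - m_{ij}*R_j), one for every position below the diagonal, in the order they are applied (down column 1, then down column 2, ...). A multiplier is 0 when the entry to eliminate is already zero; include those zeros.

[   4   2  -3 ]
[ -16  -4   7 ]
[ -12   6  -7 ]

Forward elimination:
R2 <- R2 - (-4)*R1:  [  0   4  -5 ]
R3 <- R3 - (-3)*R1:  [   0   12  -16 ]
R3 <- R3 - (3)*R2:  [  0   0  -1 ]
Multipliers (in order of application): m_{21} = -4, m_{31} = -3, m_{32} = 3

multipliers: -4, -3, 3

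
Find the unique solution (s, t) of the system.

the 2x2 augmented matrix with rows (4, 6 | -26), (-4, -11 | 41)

(-2, -3)

Forward elimination on [A|b]:
R2 <- R2 - (-1)*R1:  [  0  -5  15 ]
Row echelon form:
[ 4   6  |  -26 ]
[ 0  -5  |   15 ]
Back-substitution:
t = (15) / -5 = -3
s = (-26 - (6)*(-3)) / 4 = -2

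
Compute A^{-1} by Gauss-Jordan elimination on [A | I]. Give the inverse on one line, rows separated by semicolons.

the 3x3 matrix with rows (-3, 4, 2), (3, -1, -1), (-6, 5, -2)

inverse = [7/45 2/5 -2/45; 4/15 2/5 1/15; 1/5 -1/5 -1/5]

Gauss-Jordan on [A | I]:
R1 <- (1/-3)*R1:  [    1  -4/3  -2/3  |  -1/3     0     0 ]
R2 <- R2 - (3)*R1:  [ 0  3  1  |  1  1  0 ]
R3 <- R3 - (-6)*R1:  [  0  -3  -6  |  -2   0   1 ]
R2 <- (1/3)*R2:  [   0    1  1/3  |  1/3  1/3    0 ]
R1 <- R1 - (-4/3)*R2:  [    1     0  -2/9  |   1/9   4/9     0 ]
R3 <- R3 - (-3)*R2:  [  0   0  -5  |  -1   1   1 ]
R3 <- (1/-5)*R3:  [    0     0     1  |   1/5  -1/5  -1/5 ]
R1 <- R1 - (-2/9)*R3:  [     1      0      0  |   7/45    2/5  -2/45 ]
R2 <- R2 - (1/3)*R3:  [    0     1     0  |  4/15   2/5  1/15 ]
Right block of [I | A^{-1}] is the inverse:
[ 7/45   2/5  -2/45 ]
[ 4/15   2/5   1/15 ]
[  1/5  -1/5   -1/5 ]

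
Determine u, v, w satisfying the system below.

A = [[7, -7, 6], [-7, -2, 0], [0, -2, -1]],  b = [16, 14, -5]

Forward elimination on [A|b]:
R2 <- R2 - (-1)*R1:  [  0  -9   6  30 ]
R3 <- R3 - (2/9)*R2:  [     0      0   -7/3  -35/3 ]
Row echelon form:
[ 7  -7     6  |     16 ]
[ 0  -9     6  |     30 ]
[ 0   0  -7/3  |  -35/3 ]
Back-substitution:
w = (-35/3) / (-7/3) = 5
v = (30 - (6)*(5)) / -9 = 0
u = (16 - (-7)*(0) - (6)*(5)) / 7 = -2

(-2, 0, 5)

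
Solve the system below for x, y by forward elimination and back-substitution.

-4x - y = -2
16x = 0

(0, 2)

Forward elimination on [A|b]:
R2 <- R2 - (-4)*R1:  [  0  -4  -8 ]
Row echelon form:
[ -4  -1  |  -2 ]
[  0  -4  |  -8 ]
Back-substitution:
y = (-8) / -4 = 2
x = (-2 - (-1)*(2)) / -4 = 0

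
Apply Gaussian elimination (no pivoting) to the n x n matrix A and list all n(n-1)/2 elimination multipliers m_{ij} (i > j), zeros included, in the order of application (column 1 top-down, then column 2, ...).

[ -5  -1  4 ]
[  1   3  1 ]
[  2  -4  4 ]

Forward elimination:
R2 <- R2 - (-1/5)*R1:  [    0  14/5   9/5 ]
R3 <- R3 - (-2/5)*R1:  [     0  -22/5   28/5 ]
R3 <- R3 - (-11/7)*R2:  [    0     0  59/7 ]
Multipliers (in order of application): m_{21} = -1/5, m_{31} = -2/5, m_{32} = -11/7

multipliers: -1/5, -2/5, -11/7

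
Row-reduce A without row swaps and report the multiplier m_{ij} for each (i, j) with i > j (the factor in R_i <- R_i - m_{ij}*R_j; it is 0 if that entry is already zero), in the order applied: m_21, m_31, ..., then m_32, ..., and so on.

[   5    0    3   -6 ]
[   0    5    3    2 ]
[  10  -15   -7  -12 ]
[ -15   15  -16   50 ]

multipliers: 0, 2, -3, -3, 3, 4

Forward elimination:
R2: entry in column 1 is already 0 -> m_{21} = 0 (no row operation needed)
R3 <- R3 - (2)*R1:  [   0  -15  -13    0 ]
R4 <- R4 - (-3)*R1:  [  0  15  -7  32 ]
R3 <- R3 - (-3)*R2:  [  0   0  -4   6 ]
R4 <- R4 - (3)*R2:  [   0    0  -16   26 ]
R4 <- R4 - (4)*R3:  [ 0  0  0  2 ]
Multipliers (in order of application): m_{21} = 0, m_{31} = 2, m_{41} = -3, m_{32} = -3, m_{42} = 3, m_{43} = 4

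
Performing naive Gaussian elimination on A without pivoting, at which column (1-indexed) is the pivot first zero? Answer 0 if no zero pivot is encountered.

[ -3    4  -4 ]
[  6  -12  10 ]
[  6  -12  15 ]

Naive forward elimination:
R2 <- R2 - (-2)*R1:  [  0  -4   2 ]
R3 <- R3 - (-2)*R1:  [  0  -4   7 ]
R3 <- R3 - (1)*R2:  [ 0  0  5 ]
All pivots nonzero; naive elimination completes without hitting a zero pivot.

first zero-pivot column = 0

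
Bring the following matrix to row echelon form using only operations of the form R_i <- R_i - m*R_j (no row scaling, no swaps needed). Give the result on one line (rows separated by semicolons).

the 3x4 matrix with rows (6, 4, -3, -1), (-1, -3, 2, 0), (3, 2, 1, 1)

Forward elimination:
R2 <- R2 - (-1/6)*R1:  [    0  -7/3   3/2  -1/6 ]
R3 <- R3 - (1/2)*R1:  [   0    0  5/2  3/2 ]
Row echelon form:
[ 6     4   -3    -1 ]
[ 0  -7/3  3/2  -1/6 ]
[ 0     0  5/2   3/2 ]

REF = [6 4 -3 -1; 0 -7/3 3/2 -1/6; 0 0 5/2 3/2]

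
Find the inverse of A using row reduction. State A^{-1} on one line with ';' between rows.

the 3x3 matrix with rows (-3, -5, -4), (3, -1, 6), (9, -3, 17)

Gauss-Jordan on [A | I]:
R1 <- (1/-3)*R1:  [    1   5/3   4/3  |  -1/3     0     0 ]
R2 <- R2 - (3)*R1:  [  0  -6   2  |   1   1   0 ]
R3 <- R3 - (9)*R1:  [   0  -18    5  |    3    0    1 ]
R2 <- (1/-6)*R2:  [    0     1  -1/3  |  -1/6  -1/6     0 ]
R1 <- R1 - (5/3)*R2:  [     1      0   17/9  |  -1/18   5/18      0 ]
R3 <- R3 - (-18)*R2:  [  0   0  -1  |   0  -3   1 ]
R3 <- (1/-1)*R3:  [  0   0   1  |   0   3  -1 ]
R1 <- R1 - (17/9)*R3:  [      1       0       0  |   -1/18  -97/18    17/9 ]
R2 <- R2 - (-1/3)*R3:  [    0     1     0  |  -1/6   5/6  -1/3 ]
Right block of [I | A^{-1}] is the inverse:
[ -1/18  -97/18  17/9 ]
[  -1/6     5/6  -1/3 ]
[     0       3    -1 ]

inverse = [-1/18 -97/18 17/9; -1/6 5/6 -1/3; 0 3 -1]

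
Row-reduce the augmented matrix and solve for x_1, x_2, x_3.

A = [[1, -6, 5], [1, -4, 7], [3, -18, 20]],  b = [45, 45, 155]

(1, -4, 4)

Forward elimination on [A|b]:
R2 <- R2 - (1)*R1:  [ 0  2  2  0 ]
R3 <- R3 - (3)*R1:  [  0   0   5  20 ]
Row echelon form:
[ 1  -6  5  |  45 ]
[ 0   2  2  |   0 ]
[ 0   0  5  |  20 ]
Back-substitution:
x_3 = (20) / 5 = 4
x_2 = (0 - (2)*(4)) / 2 = -4
x_1 = (45 - (-6)*(-4) - (5)*(4)) / 1 = 1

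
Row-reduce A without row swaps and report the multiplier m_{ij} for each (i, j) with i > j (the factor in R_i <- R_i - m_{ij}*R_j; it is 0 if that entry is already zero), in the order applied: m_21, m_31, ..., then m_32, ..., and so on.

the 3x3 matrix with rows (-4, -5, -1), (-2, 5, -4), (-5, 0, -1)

multipliers: 1/2, 5/4, 5/6

Forward elimination:
R2 <- R2 - (1/2)*R1:  [    0  15/2  -7/2 ]
R3 <- R3 - (5/4)*R1:  [    0  25/4   1/4 ]
R3 <- R3 - (5/6)*R2:  [    0     0  19/6 ]
Multipliers (in order of application): m_{21} = 1/2, m_{31} = 5/4, m_{32} = 5/6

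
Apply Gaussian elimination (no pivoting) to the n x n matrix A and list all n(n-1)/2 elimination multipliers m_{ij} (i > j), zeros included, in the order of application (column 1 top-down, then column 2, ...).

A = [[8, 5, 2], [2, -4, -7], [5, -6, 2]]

multipliers: 1/4, 5/8, 73/42

Forward elimination:
R2 <- R2 - (1/4)*R1:  [     0  -21/4  -15/2 ]
R3 <- R3 - (5/8)*R1:  [     0  -73/8    3/4 ]
R3 <- R3 - (73/42)*R2:  [      0       0  193/14 ]
Multipliers (in order of application): m_{21} = 1/4, m_{31} = 5/8, m_{32} = 73/42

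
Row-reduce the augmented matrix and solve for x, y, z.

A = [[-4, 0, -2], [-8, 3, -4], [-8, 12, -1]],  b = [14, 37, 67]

Forward elimination on [A|b]:
R2 <- R2 - (2)*R1:  [ 0  3  0  9 ]
R3 <- R3 - (2)*R1:  [  0  12   3  39 ]
R3 <- R3 - (4)*R2:  [ 0  0  3  3 ]
Row echelon form:
[ -4  0  -2  |  14 ]
[  0  3   0  |   9 ]
[  0  0   3  |   3 ]
Back-substitution:
z = (3) / 3 = 1
y = (9) / 3 = 3
x = (14 - (-2)*(1)) / -4 = -4

(-4, 3, 1)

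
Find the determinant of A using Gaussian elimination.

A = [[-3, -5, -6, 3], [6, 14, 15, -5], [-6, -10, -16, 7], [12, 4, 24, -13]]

det(A) = 288

Forward elimination:
R2 <- R2 - (-2)*R1:  [ 0  4  3  1 ]
R3 <- R3 - (2)*R1:  [  0   0  -4   1 ]
R4 <- R4 - (-4)*R1:  [   0  -16    0   -1 ]
R4 <- R4 - (-4)*R2:  [  0   0  12   3 ]
R4 <- R4 - (-3)*R3:  [ 0  0  0  6 ]
Upper-triangular form:
[ -3  -5  -6  3 ]
[  0   4   3  1 ]
[  0   0  -4  1 ]
[  0   0   0  6 ]
det(A) = (-1)^0 * (-3) * (4) * (-4) * (6) = 288  (0 row swaps -> sign +1)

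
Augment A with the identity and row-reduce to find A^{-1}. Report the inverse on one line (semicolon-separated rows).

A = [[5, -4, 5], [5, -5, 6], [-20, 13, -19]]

inverse = [17/10 -11/10 1/10; -5/2 1/2 -1/2; -7/2 3/2 -1/2]

Gauss-Jordan on [A | I]:
R1 <- (1/5)*R1:  [    1  -4/5     1  |   1/5     0     0 ]
R2 <- R2 - (5)*R1:  [  0  -1   1  |  -1   1   0 ]
R3 <- R3 - (-20)*R1:  [  0  -3   1  |   4   0   1 ]
R2 <- (1/-1)*R2:  [  0   1  -1  |   1  -1   0 ]
R1 <- R1 - (-4/5)*R2:  [    1     0   1/5  |     1  -4/5     0 ]
R3 <- R3 - (-3)*R2:  [  0   0  -2  |   7  -3   1 ]
R3 <- (1/-2)*R3:  [    0     0     1  |  -7/2   3/2  -1/2 ]
R1 <- R1 - (1/5)*R3:  [      1       0       0  |   17/10  -11/10    1/10 ]
R2 <- R2 - (-1)*R3:  [    0     1     0  |  -5/2   1/2  -1/2 ]
Right block of [I | A^{-1}] is the inverse:
[ 17/10  -11/10  1/10 ]
[  -5/2     1/2  -1/2 ]
[  -7/2     3/2  -1/2 ]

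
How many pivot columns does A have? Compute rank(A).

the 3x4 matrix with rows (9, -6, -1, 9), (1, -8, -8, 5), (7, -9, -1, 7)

Row reduction:
R2 <- R2 - (1/9)*R1:  [     0  -22/3  -71/9      4 ]
R3 <- R3 - (7/9)*R1:  [     0  -13/3   -2/9      0 ]
R3 <- R3 - (13/22)*R2:  [      0       0  293/66  -26/11 ]
Row echelon form:
[ 9     -6      -1       9 ]
[ 0  -22/3   -71/9       4 ]
[ 0      0  293/66  -26/11 ]
Nonzero rows / pivot columns: 3

rank(A) = 3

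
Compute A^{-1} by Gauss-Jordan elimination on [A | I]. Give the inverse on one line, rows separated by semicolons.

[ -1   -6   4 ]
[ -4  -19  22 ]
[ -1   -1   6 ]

Gauss-Jordan on [A | I]:
R1 <- (1/-1)*R1:  [  1   6  -4  |  -1   0   0 ]
R2 <- R2 - (-4)*R1:  [  0   5   6  |  -4   1   0 ]
R3 <- R3 - (-1)*R1:  [  0   5   2  |  -1   0   1 ]
R2 <- (1/5)*R2:  [    0     1   6/5  |  -4/5   1/5     0 ]
R1 <- R1 - (6)*R2:  [     1      0  -56/5  |   19/5   -6/5      0 ]
R3 <- R3 - (5)*R2:  [  0   0  -4  |   3  -1   1 ]
R3 <- (1/-4)*R3:  [    0     0     1  |  -3/4   1/4  -1/4 ]
R1 <- R1 - (-56/5)*R3:  [     1      0      0  |  -23/5    8/5  -14/5 ]
R2 <- R2 - (6/5)*R3:  [     0      1      0  |   1/10  -1/10   3/10 ]
Right block of [I | A^{-1}] is the inverse:
[ -23/5    8/5  -14/5 ]
[  1/10  -1/10   3/10 ]
[  -3/4    1/4   -1/4 ]

inverse = [-23/5 8/5 -14/5; 1/10 -1/10 3/10; -3/4 1/4 -1/4]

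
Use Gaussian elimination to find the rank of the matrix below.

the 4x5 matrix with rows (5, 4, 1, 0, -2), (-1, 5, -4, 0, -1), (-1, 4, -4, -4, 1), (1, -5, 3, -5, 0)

Row reduction:
R2 <- R2 - (-1/5)*R1:  [     0   29/5  -19/5      0   -7/5 ]
R3 <- R3 - (-1/5)*R1:  [     0   24/5  -19/5     -4    3/5 ]
R4 <- R4 - (1/5)*R1:  [     0  -29/5   14/5     -5    2/5 ]
R3 <- R3 - (24/29)*R2:  [      0       0  -19/29      -4   51/29 ]
R4 <- R4 - (-1)*R2:  [  0   0  -1  -5  -1 ]
R4 <- R4 - (29/19)*R3:  [      0       0       0   21/19  -70/19 ]
Row echelon form:
[ 5     4       1      0      -2 ]
[ 0  29/5   -19/5      0    -7/5 ]
[ 0     0  -19/29     -4   51/29 ]
[ 0     0       0  21/19  -70/19 ]
Nonzero rows / pivot columns: 4

rank(A) = 4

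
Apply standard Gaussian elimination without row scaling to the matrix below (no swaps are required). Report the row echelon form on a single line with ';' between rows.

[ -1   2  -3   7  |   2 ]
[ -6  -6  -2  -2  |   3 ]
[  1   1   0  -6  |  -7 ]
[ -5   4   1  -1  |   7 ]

Forward elimination:
R2 <- R2 - (6)*R1:  [   0  -18   16  -44   -9 ]
R3 <- R3 - (-1)*R1:  [  0   3  -3   1  -5 ]
R4 <- R4 - (5)*R1:  [   0   -6   16  -36   -3 ]
R3 <- R3 - (-1/6)*R2:  [     0      0   -1/3  -19/3  -13/2 ]
R4 <- R4 - (1/3)*R2:  [     0      0   32/3  -64/3      0 ]
R4 <- R4 - (-32)*R3:  [    0     0     0  -224  -208 ]
Row echelon form:
[ -1    2    -3      7  |      2 ]
[  0  -18    16    -44  |     -9 ]
[  0    0  -1/3  -19/3  |  -13/2 ]
[  0    0     0   -224  |   -208 ]

REF = [-1 2 -3 7 2; 0 -18 16 -44 -9; 0 0 -1/3 -19/3 -13/2; 0 0 0 -224 -208]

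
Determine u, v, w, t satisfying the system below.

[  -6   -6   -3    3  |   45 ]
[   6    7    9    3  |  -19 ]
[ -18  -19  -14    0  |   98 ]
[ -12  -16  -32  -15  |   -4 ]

Forward elimination on [A|b]:
R2 <- R2 - (-1)*R1:  [  0   1   6   6  26 ]
R3 <- R3 - (3)*R1:  [   0   -1   -5   -9  -37 ]
R4 <- R4 - (2)*R1:  [   0   -4  -26  -21  -94 ]
R3 <- R3 - (-1)*R2:  [   0    0    1   -3  -11 ]
R4 <- R4 - (-4)*R2:  [  0   0  -2   3  10 ]
R4 <- R4 - (-2)*R3:  [   0    0    0   -3  -12 ]
Row echelon form:
[ -6  -6  -3   3  |   45 ]
[  0   1   6   6  |   26 ]
[  0   0   1  -3  |  -11 ]
[  0   0   0  -3  |  -12 ]
Back-substitution:
t = (-12) / -3 = 4
w = (-11 - (-3)*(4)) / 1 = 1
v = (26 - (6)*(1) - (6)*(4)) / 1 = -4
u = (45 - (-6)*(-4) - (-3)*(1) - (3)*(4)) / -6 = -2

(-2, -4, 1, 4)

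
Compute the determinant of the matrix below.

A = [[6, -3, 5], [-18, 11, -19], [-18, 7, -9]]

Forward elimination:
R2 <- R2 - (-3)*R1:  [  0   2  -4 ]
R3 <- R3 - (-3)*R1:  [  0  -2   6 ]
R3 <- R3 - (-1)*R2:  [ 0  0  2 ]
Upper-triangular form:
[ 6  -3   5 ]
[ 0   2  -4 ]
[ 0   0   2 ]
det(A) = (-1)^0 * (6) * (2) * (2) = 24  (0 row swaps -> sign +1)

det(A) = 24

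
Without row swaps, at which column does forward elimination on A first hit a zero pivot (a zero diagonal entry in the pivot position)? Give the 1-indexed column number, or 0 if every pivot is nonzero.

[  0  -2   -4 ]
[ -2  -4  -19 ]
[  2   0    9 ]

Naive forward elimination:
Pivot entry (1,1) is zero but row 2 has -2 in column 1 -> naive elimination stops; a row interchange (e.g. R1 <-> R2) would be required here.

first zero-pivot column = 1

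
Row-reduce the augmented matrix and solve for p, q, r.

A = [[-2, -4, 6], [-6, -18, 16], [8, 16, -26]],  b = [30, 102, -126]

Forward elimination on [A|b]:
R2 <- R2 - (3)*R1:  [  0  -6  -2  12 ]
R3 <- R3 - (-4)*R1:  [  0   0  -2  -6 ]
Row echelon form:
[ -2  -4   6  |  30 ]
[  0  -6  -2  |  12 ]
[  0   0  -2  |  -6 ]
Back-substitution:
r = (-6) / -2 = 3
q = (12 - (-2)*(3)) / -6 = -3
p = (30 - (-4)*(-3) - (6)*(3)) / -2 = 0

(0, -3, 3)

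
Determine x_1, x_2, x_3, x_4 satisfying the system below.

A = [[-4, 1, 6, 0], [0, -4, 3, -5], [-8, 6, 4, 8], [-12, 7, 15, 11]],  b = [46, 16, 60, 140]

Forward elimination on [A|b]:
R3 <- R3 - (2)*R1:  [   0    4   -8    8  -32 ]
R4 <- R4 - (3)*R1:  [  0   4  -3  11   2 ]
R3 <- R3 - (-1)*R2:  [   0    0   -5    3  -16 ]
R4 <- R4 - (-1)*R2:  [  0   0   0   6  18 ]
Row echelon form:
[ -4   1   6   0  |   46 ]
[  0  -4   3  -5  |   16 ]
[  0   0  -5   3  |  -16 ]
[  0   0   0   6  |   18 ]
Back-substitution:
x_4 = (18) / 6 = 3
x_3 = (-16 - (3)*(3)) / -5 = 5
x_2 = (16 - (3)*(5) - (-5)*(3)) / -4 = -4
x_1 = (46 - (1)*(-4) - (6)*(5)) / -4 = -5

(-5, -4, 5, 3)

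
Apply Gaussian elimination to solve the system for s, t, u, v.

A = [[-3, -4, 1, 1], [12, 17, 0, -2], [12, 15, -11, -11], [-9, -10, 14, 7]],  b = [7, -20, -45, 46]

Forward elimination on [A|b]:
R2 <- R2 - (-4)*R1:  [ 0  1  4  2  8 ]
R3 <- R3 - (-4)*R1:  [   0   -1   -7   -7  -17 ]
R4 <- R4 - (3)*R1:  [  0   2  11   4  25 ]
R3 <- R3 - (-1)*R2:  [  0   0  -3  -5  -9 ]
R4 <- R4 - (2)*R2:  [ 0  0  3  0  9 ]
R4 <- R4 - (-1)*R3:  [  0   0   0  -5   0 ]
Row echelon form:
[ -3  -4   1   1  |   7 ]
[  0   1   4   2  |   8 ]
[  0   0  -3  -5  |  -9 ]
[  0   0   0  -5  |   0 ]
Back-substitution:
v = (0) / -5 = 0
u = (-9 - (-5)*(0)) / -3 = 3
t = (8 - (4)*(3) - (2)*(0)) / 1 = -4
s = (7 - (-4)*(-4) - (1)*(3) - (1)*(0)) / -3 = 4

(4, -4, 3, 0)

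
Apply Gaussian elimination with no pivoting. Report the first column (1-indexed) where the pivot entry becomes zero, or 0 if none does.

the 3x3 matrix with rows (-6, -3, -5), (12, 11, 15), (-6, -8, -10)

first zero-pivot column = 3

Naive forward elimination:
R2 <- R2 - (-2)*R1:  [ 0  5  5 ]
R3 <- R3 - (1)*R1:  [  0  -5  -5 ]
R3 <- R3 - (-1)*R2:  [ 0  0  0 ]
Matrix at this point:
[ -6  -3  -5 ]
[  0   5   5 ]
[  0   0   0 ]
Pivot entry (3,3) in the last row is zero and there are no rows below to swap with -> zero pivot in column 3 (A is singular).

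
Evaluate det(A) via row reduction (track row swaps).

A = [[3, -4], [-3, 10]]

Forward elimination:
R2 <- R2 - (-1)*R1:  [ 0  6 ]
Upper-triangular form:
[ 3  -4 ]
[ 0   6 ]
det(A) = (-1)^0 * (3) * (6) = 18  (0 row swaps -> sign +1)

det(A) = 18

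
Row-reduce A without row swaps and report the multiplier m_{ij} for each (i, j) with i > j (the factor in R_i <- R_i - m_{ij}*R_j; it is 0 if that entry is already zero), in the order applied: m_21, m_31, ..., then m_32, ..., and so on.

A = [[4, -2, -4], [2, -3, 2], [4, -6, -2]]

multipliers: 1/2, 1, 2

Forward elimination:
R2 <- R2 - (1/2)*R1:  [  0  -2   4 ]
R3 <- R3 - (1)*R1:  [  0  -4   2 ]
R3 <- R3 - (2)*R2:  [  0   0  -6 ]
Multipliers (in order of application): m_{21} = 1/2, m_{31} = 1, m_{32} = 2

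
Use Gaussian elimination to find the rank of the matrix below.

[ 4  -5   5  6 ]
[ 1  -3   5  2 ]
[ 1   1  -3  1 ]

rank(A) = 3

Row reduction:
R2 <- R2 - (1/4)*R1:  [    0  -7/4  15/4   1/2 ]
R3 <- R3 - (1/4)*R1:  [     0    9/4  -17/4   -1/2 ]
R3 <- R3 - (-9/7)*R2:  [   0    0  4/7  1/7 ]
Row echelon form:
[ 4    -5     5    6 ]
[ 0  -7/4  15/4  1/2 ]
[ 0     0   4/7  1/7 ]
Nonzero rows / pivot columns: 3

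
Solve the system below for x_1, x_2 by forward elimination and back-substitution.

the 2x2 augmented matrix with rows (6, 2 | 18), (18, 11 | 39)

Forward elimination on [A|b]:
R2 <- R2 - (3)*R1:  [   0    5  -15 ]
Row echelon form:
[ 6  2  |   18 ]
[ 0  5  |  -15 ]
Back-substitution:
x_2 = (-15) / 5 = -3
x_1 = (18 - (2)*(-3)) / 6 = 4

(4, -3)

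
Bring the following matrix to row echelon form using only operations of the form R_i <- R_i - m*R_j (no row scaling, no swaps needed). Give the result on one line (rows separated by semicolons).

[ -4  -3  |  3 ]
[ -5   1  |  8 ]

REF = [-4 -3 3; 0 19/4 17/4]

Forward elimination:
R2 <- R2 - (5/4)*R1:  [    0  19/4  17/4 ]
Row echelon form:
[ -4    -3  |     3 ]
[  0  19/4  |  17/4 ]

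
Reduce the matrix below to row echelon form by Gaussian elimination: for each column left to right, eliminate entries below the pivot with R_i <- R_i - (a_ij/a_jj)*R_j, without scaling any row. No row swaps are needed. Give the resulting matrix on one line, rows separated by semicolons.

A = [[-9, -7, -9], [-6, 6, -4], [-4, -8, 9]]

Forward elimination:
R2 <- R2 - (2/3)*R1:  [    0  32/3     2 ]
R3 <- R3 - (4/9)*R1:  [     0  -44/9     13 ]
R3 <- R3 - (-11/24)*R2:  [      0       0  167/12 ]
Row echelon form:
[ -9    -7      -9 ]
[  0  32/3       2 ]
[  0     0  167/12 ]

REF = [-9 -7 -9; 0 32/3 2; 0 0 167/12]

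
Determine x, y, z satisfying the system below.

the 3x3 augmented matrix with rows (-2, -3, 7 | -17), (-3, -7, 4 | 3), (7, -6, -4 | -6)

Forward elimination on [A|b]:
R2 <- R2 - (3/2)*R1:  [     0   -5/2  -13/2   57/2 ]
R3 <- R3 - (-7/2)*R1:  [      0   -33/2    41/2  -131/2 ]
R3 <- R3 - (33/5)*R2:  [       0        0    317/5  -1268/5 ]
Row echelon form:
[ -2    -3      7  |      -17 ]
[  0  -5/2  -13/2  |     57/2 ]
[  0     0  317/5  |  -1268/5 ]
Back-substitution:
z = (-1268/5) / (317/5) = -4
y = (57/2 - (-13/2)*(-4)) / (-5/2) = -1
x = (-17 - (-3)*(-1) - (7)*(-4)) / -2 = -4

(-4, -1, -4)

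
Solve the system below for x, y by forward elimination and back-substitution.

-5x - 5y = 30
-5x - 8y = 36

Forward elimination on [A|b]:
R2 <- R2 - (1)*R1:  [  0  -3   6 ]
Row echelon form:
[ -5  -5  |  30 ]
[  0  -3  |   6 ]
Back-substitution:
y = (6) / -3 = -2
x = (30 - (-5)*(-2)) / -5 = -4

(-4, -2)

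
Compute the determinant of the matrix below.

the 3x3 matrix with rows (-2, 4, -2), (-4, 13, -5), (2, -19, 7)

det(A) = -20

Forward elimination:
R2 <- R2 - (2)*R1:  [  0   5  -1 ]
R3 <- R3 - (-1)*R1:  [   0  -15    5 ]
R3 <- R3 - (-3)*R2:  [ 0  0  2 ]
Upper-triangular form:
[ -2  4  -2 ]
[  0  5  -1 ]
[  0  0   2 ]
det(A) = (-1)^0 * (-2) * (5) * (2) = -20  (0 row swaps -> sign +1)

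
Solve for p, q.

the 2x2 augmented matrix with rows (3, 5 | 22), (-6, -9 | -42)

Forward elimination on [A|b]:
R2 <- R2 - (-2)*R1:  [ 0  1  2 ]
Row echelon form:
[ 3  5  |  22 ]
[ 0  1  |   2 ]
Back-substitution:
q = (2) / 1 = 2
p = (22 - (5)*(2)) / 3 = 4

(4, 2)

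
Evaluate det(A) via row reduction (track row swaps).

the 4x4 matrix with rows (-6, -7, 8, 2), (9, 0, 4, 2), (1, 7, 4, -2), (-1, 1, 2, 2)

Forward elimination:
R2 <- R2 - (-3/2)*R1:  [     0  -21/2     16      5 ]
R3 <- R3 - (-1/6)*R1:  [    0  35/6  16/3  -5/3 ]
R4 <- R4 - (1/6)*R1:  [    0  13/6   2/3   5/3 ]
R3 <- R3 - (-5/9)*R2:  [     0      0  128/9   10/9 ]
R4 <- R4 - (-13/63)*R2:  [      0       0  250/63  170/63 ]
R4 <- R4 - (125/448)*R3:  [       0        0        0  535/224 ]
Upper-triangular form:
[ -6     -7      8        2 ]
[  0  -21/2     16        5 ]
[  0      0  128/9     10/9 ]
[  0      0      0  535/224 ]
det(A) = (-1)^0 * (-6) * (-21/2) * (128/9) * (535/224) = 2140  (0 row swaps -> sign +1)

det(A) = 2140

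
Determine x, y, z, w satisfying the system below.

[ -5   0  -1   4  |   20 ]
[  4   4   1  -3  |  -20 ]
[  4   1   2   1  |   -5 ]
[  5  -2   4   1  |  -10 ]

Forward elimination on [A|b]:
R2 <- R2 - (-4/5)*R1:  [   0    4  1/5  1/5   -4 ]
R3 <- R3 - (-4/5)*R1:  [    0     1   6/5  21/5    11 ]
R4 <- R4 - (-1)*R1:  [  0  -2   3   5  10 ]
R3 <- R3 - (1/4)*R2:  [     0      0  23/20  83/20     12 ]
R4 <- R4 - (-1/2)*R2:  [     0      0  31/10  51/10      8 ]
R4 <- R4 - (62/23)*R3:  [       0        0        0  -140/23  -560/23 ]
Row echelon form:
[ -5  0     -1        4  |       20 ]
[  0  4    1/5      1/5  |       -4 ]
[  0  0  23/20    83/20  |       12 ]
[  0  0      0  -140/23  |  -560/23 ]
Back-substitution:
w = (-560/23) / (-140/23) = 4
z = (12 - (83/20)*(4)) / (23/20) = -4
y = (-4 - (1/5)*(-4) - (1/5)*(4)) / 4 = -1
x = (20 - (-1)*(-4) - (4)*(4)) / -5 = 0

(0, -1, -4, 4)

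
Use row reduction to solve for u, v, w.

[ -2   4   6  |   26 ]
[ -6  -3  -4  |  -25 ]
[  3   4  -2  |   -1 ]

(1, 1, 4)

Forward elimination on [A|b]:
R2 <- R2 - (3)*R1:  [    0   -15   -22  -103 ]
R3 <- R3 - (-3/2)*R1:  [  0  10   7  38 ]
R3 <- R3 - (-2/3)*R2:  [     0      0  -23/3  -92/3 ]
Row echelon form:
[ -2    4      6  |     26 ]
[  0  -15    -22  |   -103 ]
[  0    0  -23/3  |  -92/3 ]
Back-substitution:
w = (-92/3) / (-23/3) = 4
v = (-103 - (-22)*(4)) / -15 = 1
u = (26 - (4)*(1) - (6)*(4)) / -2 = 1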